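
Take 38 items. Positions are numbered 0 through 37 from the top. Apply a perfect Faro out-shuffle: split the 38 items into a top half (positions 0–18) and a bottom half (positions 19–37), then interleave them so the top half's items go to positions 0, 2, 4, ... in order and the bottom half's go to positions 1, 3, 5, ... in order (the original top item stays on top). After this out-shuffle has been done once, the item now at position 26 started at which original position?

13

Work backwards from position 26, undoing one out-shuffle at a time:
26 ← 13
So the item now at position 26 started at position 13.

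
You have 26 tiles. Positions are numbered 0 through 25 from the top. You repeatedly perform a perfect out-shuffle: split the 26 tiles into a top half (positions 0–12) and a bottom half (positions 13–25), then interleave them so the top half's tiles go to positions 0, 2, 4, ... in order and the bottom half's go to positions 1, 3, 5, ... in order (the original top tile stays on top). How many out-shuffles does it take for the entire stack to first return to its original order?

20

The out-shuffle permutes the 26 positions with cycle lengths [1, 1, 4, 20].
Every tile is home exactly when every cycle has completed a whole number of laps, i.e. after lcm(1, 4, 20) = 20 out-shuffles.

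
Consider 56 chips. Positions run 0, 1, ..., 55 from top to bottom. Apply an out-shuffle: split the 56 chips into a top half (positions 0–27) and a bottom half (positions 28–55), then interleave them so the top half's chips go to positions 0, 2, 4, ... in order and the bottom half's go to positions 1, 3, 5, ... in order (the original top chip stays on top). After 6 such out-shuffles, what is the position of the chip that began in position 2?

18

Track the chip's position through each out-shuffle:
2 → 4 → 8 → 16 → 32 → 9 → 18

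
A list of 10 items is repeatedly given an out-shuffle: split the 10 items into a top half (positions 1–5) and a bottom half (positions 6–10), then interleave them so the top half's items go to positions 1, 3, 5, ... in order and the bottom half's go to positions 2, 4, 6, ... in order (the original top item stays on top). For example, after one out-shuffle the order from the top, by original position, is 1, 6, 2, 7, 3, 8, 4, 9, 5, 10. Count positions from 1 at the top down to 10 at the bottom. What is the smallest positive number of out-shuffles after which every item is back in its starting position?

6

The out-shuffle permutes the 10 positions with cycle lengths [1, 1, 2, 6].
Every item is home exactly when every cycle has completed a whole number of laps, i.e. after lcm(1, 2, 6) = 6 out-shuffles.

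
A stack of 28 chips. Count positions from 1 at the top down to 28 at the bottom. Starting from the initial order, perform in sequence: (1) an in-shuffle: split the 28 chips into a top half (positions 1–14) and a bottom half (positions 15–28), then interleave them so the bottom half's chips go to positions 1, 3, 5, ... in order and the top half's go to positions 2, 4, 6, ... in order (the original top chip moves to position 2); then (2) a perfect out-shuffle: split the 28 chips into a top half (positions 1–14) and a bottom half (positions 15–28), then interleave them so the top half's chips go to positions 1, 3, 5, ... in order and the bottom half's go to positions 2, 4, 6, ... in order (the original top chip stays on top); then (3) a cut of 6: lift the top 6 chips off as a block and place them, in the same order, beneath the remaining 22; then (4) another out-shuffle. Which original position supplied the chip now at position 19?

Undo the operations in reverse order, starting from position 19:
  undo op 4 (out-shuffle, from top half): 19 ← 10
  undo op 3 (cut 6): 10 ← 16
  undo op 2 (out-shuffle, from bottom half): 16 ← 22
  undo op 1 (in-shuffle, from top half): 22 ← 11
So the chip at position 19 came from original position 11.

11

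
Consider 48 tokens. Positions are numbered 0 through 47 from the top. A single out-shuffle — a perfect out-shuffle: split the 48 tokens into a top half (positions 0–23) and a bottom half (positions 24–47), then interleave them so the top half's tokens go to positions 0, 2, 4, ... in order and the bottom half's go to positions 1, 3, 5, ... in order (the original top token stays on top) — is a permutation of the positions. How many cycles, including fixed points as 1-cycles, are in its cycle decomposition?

Trace each unvisited position around until it returns:
(0) (1 2 4 8 16 32 ... len 23) (5 10 20 40 33 19 ... len 23) (47)
4 cycles in total.

4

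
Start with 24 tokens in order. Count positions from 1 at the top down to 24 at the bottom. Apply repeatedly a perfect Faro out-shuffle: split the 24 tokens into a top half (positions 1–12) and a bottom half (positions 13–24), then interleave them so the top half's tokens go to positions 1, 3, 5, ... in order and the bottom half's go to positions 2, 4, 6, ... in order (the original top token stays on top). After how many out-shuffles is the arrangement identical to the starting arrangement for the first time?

The out-shuffle permutes the 24 positions with cycle lengths [1, 1, 11, 11].
Every token is home exactly when every cycle has completed a whole number of laps, i.e. after lcm(1, 11) = 11 out-shuffles.

11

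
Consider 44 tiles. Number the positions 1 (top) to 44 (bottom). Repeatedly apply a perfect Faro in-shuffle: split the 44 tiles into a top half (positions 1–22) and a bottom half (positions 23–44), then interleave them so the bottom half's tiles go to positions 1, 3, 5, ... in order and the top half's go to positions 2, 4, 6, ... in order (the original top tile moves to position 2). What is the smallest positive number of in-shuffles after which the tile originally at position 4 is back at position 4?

Follow position 4 under repeated in-shuffles:
4 → 8 → 16 → 32 → 19 → 38 → 31 → 17 → 34 → 23 → 1 → 2 → 4
It first returns after 12 in-shuffles.

12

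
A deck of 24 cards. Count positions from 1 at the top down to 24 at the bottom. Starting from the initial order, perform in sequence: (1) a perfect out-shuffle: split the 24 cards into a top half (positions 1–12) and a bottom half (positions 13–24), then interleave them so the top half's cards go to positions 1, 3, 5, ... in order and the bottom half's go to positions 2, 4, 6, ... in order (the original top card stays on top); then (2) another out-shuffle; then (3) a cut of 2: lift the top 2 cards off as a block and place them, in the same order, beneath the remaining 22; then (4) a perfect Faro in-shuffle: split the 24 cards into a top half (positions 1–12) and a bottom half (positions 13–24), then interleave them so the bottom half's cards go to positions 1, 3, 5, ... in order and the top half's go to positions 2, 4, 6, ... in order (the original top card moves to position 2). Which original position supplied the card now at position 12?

Undo the operations in reverse order, starting from position 12:
  undo op 4 (in-shuffle, from top half): 12 ← 6
  undo op 3 (cut 2): 6 ← 8
  undo op 2 (out-shuffle, from bottom half): 8 ← 16
  undo op 1 (out-shuffle, from bottom half): 16 ← 20
So the card at position 12 came from original position 20.

20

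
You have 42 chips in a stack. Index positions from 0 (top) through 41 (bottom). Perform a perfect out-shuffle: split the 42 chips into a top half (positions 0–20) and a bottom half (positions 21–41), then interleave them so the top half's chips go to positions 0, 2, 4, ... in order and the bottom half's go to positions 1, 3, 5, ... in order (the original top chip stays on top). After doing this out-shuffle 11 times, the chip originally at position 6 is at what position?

29

Track the chip's position through each out-shuffle:
6 → 12 → 24 → 7 → 14 → 28 → 15 → 30 → 19 → 38 → 35 → 29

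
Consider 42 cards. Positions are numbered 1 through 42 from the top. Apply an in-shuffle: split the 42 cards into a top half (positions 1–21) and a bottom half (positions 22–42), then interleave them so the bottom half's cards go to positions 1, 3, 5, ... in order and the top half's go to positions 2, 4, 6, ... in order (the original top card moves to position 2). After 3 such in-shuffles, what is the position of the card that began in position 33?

6

Track the card's position through each in-shuffle:
33 → 23 → 3 → 6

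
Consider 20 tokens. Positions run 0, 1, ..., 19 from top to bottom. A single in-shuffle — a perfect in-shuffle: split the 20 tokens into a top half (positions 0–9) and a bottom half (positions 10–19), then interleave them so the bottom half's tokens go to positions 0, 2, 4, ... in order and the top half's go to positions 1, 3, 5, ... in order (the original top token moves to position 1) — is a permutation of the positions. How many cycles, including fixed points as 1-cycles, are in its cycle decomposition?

5

Trace each unvisited position around until it returns:
(0 1 3 7 15 10) (2 5 11) (4 9 19 18 16 12) (6 13) (8 17 14)
5 cycles in total.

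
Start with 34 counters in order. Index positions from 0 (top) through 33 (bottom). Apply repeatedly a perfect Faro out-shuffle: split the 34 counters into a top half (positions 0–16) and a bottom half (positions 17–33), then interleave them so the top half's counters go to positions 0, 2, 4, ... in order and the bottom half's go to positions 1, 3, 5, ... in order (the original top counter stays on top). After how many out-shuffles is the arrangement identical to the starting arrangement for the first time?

10

The out-shuffle permutes the 34 positions with cycle lengths [1, 1, 2, 10, 10, 10].
Every counter is home exactly when every cycle has completed a whole number of laps, i.e. after lcm(1, 2, 10) = 10 out-shuffles.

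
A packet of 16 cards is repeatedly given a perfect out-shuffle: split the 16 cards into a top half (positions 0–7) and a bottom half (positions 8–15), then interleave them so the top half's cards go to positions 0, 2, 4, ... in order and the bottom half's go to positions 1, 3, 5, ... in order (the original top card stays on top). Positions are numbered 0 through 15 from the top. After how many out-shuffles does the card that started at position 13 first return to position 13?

4

Follow position 13 under repeated out-shuffles:
13 → 11 → 7 → 14 → 13
It first returns after 4 out-shuffles.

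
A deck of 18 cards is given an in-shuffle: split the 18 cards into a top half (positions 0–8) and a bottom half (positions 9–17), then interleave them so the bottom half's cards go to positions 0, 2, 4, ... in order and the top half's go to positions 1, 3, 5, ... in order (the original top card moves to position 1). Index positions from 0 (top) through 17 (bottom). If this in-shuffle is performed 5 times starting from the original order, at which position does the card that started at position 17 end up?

Track the card's position through each in-shuffle:
17 → 16 → 14 → 10 → 2 → 5

5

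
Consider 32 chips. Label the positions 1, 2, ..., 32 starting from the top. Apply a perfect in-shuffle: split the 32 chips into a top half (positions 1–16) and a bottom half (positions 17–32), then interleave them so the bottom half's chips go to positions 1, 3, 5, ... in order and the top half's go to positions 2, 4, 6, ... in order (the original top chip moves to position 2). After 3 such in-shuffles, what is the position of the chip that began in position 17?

4

Track the chip's position through each in-shuffle:
17 → 1 → 2 → 4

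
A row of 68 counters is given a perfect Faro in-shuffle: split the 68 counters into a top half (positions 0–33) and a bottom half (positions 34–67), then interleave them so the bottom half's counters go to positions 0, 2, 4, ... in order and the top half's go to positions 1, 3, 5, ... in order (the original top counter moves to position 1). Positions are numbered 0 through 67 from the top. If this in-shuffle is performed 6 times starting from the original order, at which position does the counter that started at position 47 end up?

Track the counter's position through each in-shuffle:
47 → 26 → 53 → 38 → 8 → 17 → 35

35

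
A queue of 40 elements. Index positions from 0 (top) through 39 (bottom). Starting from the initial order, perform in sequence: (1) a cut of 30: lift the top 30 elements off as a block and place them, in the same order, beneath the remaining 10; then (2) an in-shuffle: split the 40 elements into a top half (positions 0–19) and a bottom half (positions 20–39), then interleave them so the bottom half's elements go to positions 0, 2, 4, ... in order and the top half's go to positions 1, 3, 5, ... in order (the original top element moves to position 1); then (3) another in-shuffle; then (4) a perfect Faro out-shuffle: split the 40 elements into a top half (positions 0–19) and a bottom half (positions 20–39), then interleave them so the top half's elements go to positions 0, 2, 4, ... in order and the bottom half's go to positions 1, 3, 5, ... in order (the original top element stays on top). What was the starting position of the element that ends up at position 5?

5

Undo the operations in reverse order, starting from position 5:
  undo op 4 (out-shuffle, from bottom half): 5 ← 22
  undo op 3 (in-shuffle, from bottom half): 22 ← 31
  undo op 2 (in-shuffle, from top half): 31 ← 15
  undo op 1 (cut 30): 15 ← 5
So the element at position 5 came from original position 5.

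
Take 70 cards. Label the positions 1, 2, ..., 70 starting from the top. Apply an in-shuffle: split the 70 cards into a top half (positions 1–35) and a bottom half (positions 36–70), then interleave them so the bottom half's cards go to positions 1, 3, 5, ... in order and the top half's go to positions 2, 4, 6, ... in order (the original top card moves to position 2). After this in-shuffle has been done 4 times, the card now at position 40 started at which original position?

38

Work backwards from position 40, undoing one in-shuffle at a time:
40 ← 20 ← 10 ← 5 ← 38
So the card now at position 40 started at position 38.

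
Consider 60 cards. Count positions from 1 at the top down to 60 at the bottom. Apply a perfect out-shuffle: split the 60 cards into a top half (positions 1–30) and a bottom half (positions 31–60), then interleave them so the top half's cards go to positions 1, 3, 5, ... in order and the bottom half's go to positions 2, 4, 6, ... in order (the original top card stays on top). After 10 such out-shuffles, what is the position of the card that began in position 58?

18

Track the card's position through each out-shuffle:
58 → 56 → 52 → 44 → 28 → 55 → 50 → 40 → 20 → 39 → 18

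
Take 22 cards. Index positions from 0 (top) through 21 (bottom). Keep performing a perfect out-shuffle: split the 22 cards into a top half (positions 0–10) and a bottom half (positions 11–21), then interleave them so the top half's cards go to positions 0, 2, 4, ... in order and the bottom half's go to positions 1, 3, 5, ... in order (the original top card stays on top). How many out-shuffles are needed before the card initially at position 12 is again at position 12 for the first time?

3

Follow position 12 under repeated out-shuffles:
12 → 3 → 6 → 12
It first returns after 3 out-shuffles.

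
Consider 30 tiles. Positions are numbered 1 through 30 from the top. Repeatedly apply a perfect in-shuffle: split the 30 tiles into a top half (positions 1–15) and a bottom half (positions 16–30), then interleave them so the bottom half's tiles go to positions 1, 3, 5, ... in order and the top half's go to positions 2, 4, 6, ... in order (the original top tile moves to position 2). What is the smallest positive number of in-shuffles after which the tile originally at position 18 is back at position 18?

Follow position 18 under repeated in-shuffles:
18 → 5 → 10 → 20 → 9 → 18
It first returns after 5 in-shuffles.

5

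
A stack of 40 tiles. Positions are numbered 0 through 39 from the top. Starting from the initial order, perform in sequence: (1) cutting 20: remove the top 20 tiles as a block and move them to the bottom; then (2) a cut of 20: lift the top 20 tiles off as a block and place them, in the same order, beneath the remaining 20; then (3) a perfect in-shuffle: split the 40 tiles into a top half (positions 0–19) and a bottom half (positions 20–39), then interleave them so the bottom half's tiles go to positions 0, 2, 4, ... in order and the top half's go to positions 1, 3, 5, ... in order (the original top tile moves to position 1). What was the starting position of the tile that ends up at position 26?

Undo the operations in reverse order, starting from position 26:
  undo op 3 (in-shuffle, from bottom half): 26 ← 33
  undo op 2 (cut 20): 33 ← 13
  undo op 1 (cut 20): 13 ← 33
So the tile at position 26 came from original position 33.

33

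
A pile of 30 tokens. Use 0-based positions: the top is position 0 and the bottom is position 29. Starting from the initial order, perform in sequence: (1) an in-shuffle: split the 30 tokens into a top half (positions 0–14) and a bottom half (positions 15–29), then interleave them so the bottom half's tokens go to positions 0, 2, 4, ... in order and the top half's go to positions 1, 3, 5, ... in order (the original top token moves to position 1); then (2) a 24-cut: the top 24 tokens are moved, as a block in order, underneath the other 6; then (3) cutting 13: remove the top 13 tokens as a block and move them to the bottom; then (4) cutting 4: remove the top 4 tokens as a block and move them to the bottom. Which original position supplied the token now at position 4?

Undo the operations in reverse order, starting from position 4:
  undo op 4 (cut 4): 4 ← 8
  undo op 3 (cut 13): 8 ← 21
  undo op 2 (cut 24): 21 ← 15
  undo op 1 (in-shuffle, from top half): 15 ← 7
So the token at position 4 came from original position 7.

7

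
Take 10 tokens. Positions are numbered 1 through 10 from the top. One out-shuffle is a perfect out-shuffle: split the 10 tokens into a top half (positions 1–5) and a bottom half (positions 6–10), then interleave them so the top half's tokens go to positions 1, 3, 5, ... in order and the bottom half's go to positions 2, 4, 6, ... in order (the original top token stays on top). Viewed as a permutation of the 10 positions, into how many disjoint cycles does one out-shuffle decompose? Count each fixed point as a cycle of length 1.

4

Trace each unvisited position around until it returns:
(1) (2 3 5 9 8 6) (4 7) (10)
4 cycles in total.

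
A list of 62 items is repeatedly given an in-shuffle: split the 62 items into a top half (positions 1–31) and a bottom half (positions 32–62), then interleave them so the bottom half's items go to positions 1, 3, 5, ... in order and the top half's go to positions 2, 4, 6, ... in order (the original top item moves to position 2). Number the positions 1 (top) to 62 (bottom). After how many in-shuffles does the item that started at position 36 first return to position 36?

3

Follow position 36 under repeated in-shuffles:
36 → 9 → 18 → 36
It first returns after 3 in-shuffles.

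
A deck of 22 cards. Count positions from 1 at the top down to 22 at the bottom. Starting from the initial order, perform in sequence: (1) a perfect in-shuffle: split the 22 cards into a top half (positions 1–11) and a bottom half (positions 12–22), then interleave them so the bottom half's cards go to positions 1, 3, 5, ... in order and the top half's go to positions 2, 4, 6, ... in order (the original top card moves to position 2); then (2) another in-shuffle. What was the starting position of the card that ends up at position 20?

5

Undo the operations in reverse order, starting from position 20:
  undo op 2 (in-shuffle, from top half): 20 ← 10
  undo op 1 (in-shuffle, from top half): 10 ← 5
So the card at position 20 came from original position 5.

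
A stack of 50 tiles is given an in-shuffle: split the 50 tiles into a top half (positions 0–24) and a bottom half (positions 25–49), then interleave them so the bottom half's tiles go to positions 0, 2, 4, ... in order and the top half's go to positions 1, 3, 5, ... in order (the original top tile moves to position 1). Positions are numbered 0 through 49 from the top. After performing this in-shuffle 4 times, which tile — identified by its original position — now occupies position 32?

Work backwards from position 32, undoing one in-shuffle at a time:
32 ← 41 ← 20 ← 35 ← 17
So the tile now at position 32 started at position 17.

17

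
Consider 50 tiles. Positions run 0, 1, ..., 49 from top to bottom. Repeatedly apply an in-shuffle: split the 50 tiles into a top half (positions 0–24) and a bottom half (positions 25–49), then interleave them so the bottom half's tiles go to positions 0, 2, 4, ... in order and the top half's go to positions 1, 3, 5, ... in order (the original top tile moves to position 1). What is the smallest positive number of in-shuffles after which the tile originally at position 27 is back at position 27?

8

Follow position 27 under repeated in-shuffles:
27 → 4 → 9 → 19 → 39 → 28 → 6 → 13 → 27
It first returns after 8 in-shuffles.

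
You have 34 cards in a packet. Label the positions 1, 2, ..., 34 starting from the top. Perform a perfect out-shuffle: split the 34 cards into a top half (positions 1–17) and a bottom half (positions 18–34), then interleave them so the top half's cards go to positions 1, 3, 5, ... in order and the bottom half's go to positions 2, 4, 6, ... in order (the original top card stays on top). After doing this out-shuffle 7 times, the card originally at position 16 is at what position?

Track the card's position through each out-shuffle:
16 → 31 → 28 → 22 → 10 → 19 → 4 → 7

7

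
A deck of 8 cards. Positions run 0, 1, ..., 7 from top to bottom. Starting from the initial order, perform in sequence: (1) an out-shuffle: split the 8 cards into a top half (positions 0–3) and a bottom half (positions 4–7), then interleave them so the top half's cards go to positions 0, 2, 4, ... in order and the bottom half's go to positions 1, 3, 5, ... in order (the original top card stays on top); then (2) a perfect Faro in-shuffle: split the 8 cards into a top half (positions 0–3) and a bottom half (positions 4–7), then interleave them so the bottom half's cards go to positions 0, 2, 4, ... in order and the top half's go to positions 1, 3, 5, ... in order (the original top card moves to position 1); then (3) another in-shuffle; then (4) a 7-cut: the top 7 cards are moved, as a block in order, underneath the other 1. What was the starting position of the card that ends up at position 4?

0

Undo the operations in reverse order, starting from position 4:
  undo op 4 (cut 7): 4 ← 3
  undo op 3 (in-shuffle, from top half): 3 ← 1
  undo op 2 (in-shuffle, from top half): 1 ← 0
  undo op 1 (out-shuffle, from top half): 0 ← 0
So the card at position 4 came from original position 0.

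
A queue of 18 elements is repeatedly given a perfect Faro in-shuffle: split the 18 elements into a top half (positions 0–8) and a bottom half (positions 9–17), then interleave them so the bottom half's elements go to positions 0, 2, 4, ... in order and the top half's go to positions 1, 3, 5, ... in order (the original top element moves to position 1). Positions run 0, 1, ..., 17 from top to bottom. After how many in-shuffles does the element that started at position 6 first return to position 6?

18

Follow position 6 under repeated in-shuffles:
6 → 13 → 8 → 17 → 16 → 14 → 10 → 2 → 5 → 11 → 4 → 9 → 0 → 1 → 3 → 7 → 15 → 12 → 6
It first returns after 18 in-shuffles.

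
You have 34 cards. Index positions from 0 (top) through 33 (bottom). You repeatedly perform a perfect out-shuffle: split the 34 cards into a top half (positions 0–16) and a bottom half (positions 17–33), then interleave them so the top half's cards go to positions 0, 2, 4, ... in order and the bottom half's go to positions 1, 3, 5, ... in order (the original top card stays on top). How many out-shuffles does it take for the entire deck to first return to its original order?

The out-shuffle permutes the 34 positions with cycle lengths [1, 1, 2, 10, 10, 10].
Every card is home exactly when every cycle has completed a whole number of laps, i.e. after lcm(1, 2, 10) = 10 out-shuffles.

10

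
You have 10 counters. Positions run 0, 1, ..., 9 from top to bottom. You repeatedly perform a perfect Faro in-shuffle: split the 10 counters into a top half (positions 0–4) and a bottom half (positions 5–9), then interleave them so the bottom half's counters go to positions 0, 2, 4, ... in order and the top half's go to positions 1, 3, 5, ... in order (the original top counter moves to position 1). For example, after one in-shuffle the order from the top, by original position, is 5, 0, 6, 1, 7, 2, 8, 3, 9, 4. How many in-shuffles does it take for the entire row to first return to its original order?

10

The in-shuffle permutes the 10 positions with cycle lengths [10].
Every counter is home exactly when every cycle has completed a whole number of laps, i.e. after lcm(10) = 10 in-shuffles.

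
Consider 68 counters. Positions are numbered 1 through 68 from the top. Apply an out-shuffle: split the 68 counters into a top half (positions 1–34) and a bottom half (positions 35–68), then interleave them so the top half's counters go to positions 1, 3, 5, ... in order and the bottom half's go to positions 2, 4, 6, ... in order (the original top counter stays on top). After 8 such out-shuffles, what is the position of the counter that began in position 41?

57

Track the counter's position through each out-shuffle:
41 → 14 → 27 → 53 → 38 → 8 → 15 → 29 → 57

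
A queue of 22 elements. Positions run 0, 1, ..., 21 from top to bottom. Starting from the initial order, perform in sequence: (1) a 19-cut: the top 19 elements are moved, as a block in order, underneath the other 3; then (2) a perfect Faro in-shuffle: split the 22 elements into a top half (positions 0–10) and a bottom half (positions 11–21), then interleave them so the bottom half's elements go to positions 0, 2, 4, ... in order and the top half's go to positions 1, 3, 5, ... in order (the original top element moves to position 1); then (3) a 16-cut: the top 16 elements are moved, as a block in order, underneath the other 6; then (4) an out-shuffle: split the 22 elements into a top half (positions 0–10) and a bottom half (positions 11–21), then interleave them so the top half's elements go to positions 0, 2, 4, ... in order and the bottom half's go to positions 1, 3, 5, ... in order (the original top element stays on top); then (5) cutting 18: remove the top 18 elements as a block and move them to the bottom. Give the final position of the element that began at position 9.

20

Track the element from position 9 forward through each operation:
  after op 1 (cut 19): 9 → 12
  after op 2 (in-shuffle): 12 → 2
  after op 3 (cut 16): 2 → 8
  after op 4 (out-shuffle): 8 → 16
  after op 5 (cut 18): 16 → 20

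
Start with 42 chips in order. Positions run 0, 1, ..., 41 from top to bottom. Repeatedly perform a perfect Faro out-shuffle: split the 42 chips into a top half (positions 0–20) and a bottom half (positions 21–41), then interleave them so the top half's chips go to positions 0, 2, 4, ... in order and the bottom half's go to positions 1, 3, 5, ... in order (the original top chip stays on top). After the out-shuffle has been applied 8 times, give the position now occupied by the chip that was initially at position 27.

Track the chip's position through each out-shuffle:
27 → 13 → 26 → 11 → 22 → 3 → 6 → 12 → 24

24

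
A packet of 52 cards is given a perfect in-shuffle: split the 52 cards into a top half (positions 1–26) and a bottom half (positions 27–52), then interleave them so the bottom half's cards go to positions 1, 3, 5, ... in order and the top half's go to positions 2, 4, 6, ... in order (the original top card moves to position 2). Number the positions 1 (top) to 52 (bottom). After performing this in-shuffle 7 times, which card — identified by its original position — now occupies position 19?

Work backwards from position 19, undoing one in-shuffle at a time:
19 ← 36 ← 18 ← 9 ← 31 ← 42 ← 21 ← 37
So the card now at position 19 started at position 37.

37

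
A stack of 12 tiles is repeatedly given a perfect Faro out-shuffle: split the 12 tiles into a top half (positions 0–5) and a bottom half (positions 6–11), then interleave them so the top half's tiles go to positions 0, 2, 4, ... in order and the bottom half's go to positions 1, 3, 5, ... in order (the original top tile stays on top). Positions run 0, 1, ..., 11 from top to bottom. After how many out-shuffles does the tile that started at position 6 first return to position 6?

Follow position 6 under repeated out-shuffles:
6 → 1 → 2 → 4 → 8 → 5 → 10 → 9 → 7 → 3 → 6
It first returns after 10 out-shuffles.

10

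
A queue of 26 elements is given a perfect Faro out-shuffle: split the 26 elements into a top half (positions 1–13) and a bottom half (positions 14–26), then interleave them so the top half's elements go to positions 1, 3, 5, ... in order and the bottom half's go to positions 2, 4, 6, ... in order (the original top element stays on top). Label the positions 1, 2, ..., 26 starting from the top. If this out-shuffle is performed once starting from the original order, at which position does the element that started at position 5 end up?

9

Track the element's position through each out-shuffle:
5 → 9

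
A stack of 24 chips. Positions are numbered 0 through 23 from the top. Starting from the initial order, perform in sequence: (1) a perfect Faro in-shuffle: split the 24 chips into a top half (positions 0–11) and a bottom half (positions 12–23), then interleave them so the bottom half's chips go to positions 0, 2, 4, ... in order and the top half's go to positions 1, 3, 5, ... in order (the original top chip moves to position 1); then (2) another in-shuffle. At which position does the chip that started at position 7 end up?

Track the chip from position 7 forward through each operation:
  after op 1 (in-shuffle): 7 → 15
  after op 2 (in-shuffle): 15 → 6

6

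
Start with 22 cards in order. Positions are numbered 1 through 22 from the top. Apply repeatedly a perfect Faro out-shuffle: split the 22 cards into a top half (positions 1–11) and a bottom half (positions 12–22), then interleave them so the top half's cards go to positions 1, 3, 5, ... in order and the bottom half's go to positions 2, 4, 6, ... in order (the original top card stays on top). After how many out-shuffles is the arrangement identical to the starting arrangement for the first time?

6

The out-shuffle permutes the 22 positions with cycle lengths [1, 1, 2, 3, 3, 6, 6].
Every card is home exactly when every cycle has completed a whole number of laps, i.e. after lcm(1, 2, 3, 6) = 6 out-shuffles.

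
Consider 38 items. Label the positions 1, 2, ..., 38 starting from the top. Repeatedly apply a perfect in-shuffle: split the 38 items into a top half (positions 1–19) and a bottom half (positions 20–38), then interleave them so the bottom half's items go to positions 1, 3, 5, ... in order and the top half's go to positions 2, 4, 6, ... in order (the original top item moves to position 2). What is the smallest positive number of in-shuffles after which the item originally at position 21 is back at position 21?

Follow position 21 under repeated in-shuffles:
21 → 3 → 6 → 12 → 24 → 9 → 18 → 36 → 33 → 27 → 15 → 30 → 21
It first returns after 12 in-shuffles.

12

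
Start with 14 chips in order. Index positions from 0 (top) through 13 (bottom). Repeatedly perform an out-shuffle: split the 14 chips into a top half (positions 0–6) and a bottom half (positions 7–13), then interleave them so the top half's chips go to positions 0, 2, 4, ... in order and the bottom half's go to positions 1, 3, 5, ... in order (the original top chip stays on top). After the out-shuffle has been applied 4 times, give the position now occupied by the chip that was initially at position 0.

0

Position 0 is a fixed point of every out-shuffle, so the chip never moves.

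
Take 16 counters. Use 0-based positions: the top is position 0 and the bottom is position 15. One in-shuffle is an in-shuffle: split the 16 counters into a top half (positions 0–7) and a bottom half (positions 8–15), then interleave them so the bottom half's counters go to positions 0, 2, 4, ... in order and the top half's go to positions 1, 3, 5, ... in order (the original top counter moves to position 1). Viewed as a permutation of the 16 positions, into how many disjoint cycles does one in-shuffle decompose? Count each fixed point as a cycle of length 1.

Trace each unvisited position around until it returns:
(0 1 3 7 15 14 12 8) (2 5 11 6 13 10 4 9)
2 cycles in total.

2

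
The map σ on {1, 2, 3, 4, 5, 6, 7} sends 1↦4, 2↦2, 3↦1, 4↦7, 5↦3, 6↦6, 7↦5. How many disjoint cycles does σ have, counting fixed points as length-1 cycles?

Cycle decomposition: (1 4 7 5 3) (2) (6).
3 cycles.

3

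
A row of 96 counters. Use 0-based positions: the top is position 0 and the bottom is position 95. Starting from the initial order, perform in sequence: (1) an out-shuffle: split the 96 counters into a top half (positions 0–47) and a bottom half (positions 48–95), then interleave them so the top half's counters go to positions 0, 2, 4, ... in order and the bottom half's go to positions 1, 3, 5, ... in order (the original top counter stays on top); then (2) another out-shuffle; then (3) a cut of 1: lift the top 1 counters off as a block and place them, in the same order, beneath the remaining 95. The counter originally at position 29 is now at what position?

20

Track the counter from position 29 forward through each operation:
  after op 1 (out-shuffle): 29 → 58
  after op 2 (out-shuffle): 58 → 21
  after op 3 (cut 1): 21 → 20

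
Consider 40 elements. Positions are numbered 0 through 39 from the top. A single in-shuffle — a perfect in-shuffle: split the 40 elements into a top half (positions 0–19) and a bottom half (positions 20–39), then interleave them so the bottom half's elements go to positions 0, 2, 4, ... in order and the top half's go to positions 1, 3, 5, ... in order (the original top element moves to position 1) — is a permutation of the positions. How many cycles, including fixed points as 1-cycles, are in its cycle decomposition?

Trace each unvisited position around until it returns:
(0 1 3 7 15 31 ... len 20) (2 5 11 23 6 13 ... len 20)
2 cycles in total.

2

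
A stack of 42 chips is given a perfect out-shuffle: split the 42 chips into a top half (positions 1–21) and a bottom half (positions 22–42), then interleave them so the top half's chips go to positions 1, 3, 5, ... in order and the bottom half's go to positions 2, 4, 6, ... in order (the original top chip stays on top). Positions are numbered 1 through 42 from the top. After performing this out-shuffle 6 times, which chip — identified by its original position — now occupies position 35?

31

Work backwards from position 35, undoing one out-shuffle at a time:
35 ← 18 ← 30 ← 36 ← 39 ← 20 ← 31
So the chip now at position 35 started at position 31.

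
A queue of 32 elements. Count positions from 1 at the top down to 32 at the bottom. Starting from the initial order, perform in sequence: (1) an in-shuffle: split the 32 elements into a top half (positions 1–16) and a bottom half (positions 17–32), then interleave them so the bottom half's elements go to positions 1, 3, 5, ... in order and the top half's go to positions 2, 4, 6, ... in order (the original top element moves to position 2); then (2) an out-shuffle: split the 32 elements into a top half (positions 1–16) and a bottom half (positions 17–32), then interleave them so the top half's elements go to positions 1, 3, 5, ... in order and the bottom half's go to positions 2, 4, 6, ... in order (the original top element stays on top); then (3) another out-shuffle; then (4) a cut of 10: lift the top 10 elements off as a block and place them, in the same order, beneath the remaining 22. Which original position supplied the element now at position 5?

Undo the operations in reverse order, starting from position 5:
  undo op 4 (cut 10): 5 ← 15
  undo op 3 (out-shuffle, from top half): 15 ← 8
  undo op 2 (out-shuffle, from bottom half): 8 ← 20
  undo op 1 (in-shuffle, from top half): 20 ← 10
So the element at position 5 came from original position 10.

10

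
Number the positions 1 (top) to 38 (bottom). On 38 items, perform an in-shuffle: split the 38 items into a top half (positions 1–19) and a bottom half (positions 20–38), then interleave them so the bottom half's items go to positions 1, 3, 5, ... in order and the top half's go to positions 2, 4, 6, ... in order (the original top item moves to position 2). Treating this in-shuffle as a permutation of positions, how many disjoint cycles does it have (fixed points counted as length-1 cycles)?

Trace each unvisited position around until it returns:
(1 2 4 8 16 32 ... len 12) (3 6 12 24 9 18 ... len 12) (7 14 28 17 34 29 ... len 12) (13 26)
4 cycles in total.

4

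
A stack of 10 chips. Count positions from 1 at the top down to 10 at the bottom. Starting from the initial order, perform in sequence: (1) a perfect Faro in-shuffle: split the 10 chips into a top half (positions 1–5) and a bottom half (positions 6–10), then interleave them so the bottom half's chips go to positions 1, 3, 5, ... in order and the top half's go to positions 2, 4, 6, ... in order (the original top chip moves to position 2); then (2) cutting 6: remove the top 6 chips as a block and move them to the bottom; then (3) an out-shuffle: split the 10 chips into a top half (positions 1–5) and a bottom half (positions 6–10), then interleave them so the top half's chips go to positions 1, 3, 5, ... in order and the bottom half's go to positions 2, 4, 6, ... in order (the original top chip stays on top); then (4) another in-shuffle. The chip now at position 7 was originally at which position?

6

Undo the operations in reverse order, starting from position 7:
  undo op 4 (in-shuffle, from bottom half): 7 ← 9
  undo op 3 (out-shuffle, from top half): 9 ← 5
  undo op 2 (cut 6): 5 ← 1
  undo op 1 (in-shuffle, from bottom half): 1 ← 6
So the chip at position 7 came from original position 6.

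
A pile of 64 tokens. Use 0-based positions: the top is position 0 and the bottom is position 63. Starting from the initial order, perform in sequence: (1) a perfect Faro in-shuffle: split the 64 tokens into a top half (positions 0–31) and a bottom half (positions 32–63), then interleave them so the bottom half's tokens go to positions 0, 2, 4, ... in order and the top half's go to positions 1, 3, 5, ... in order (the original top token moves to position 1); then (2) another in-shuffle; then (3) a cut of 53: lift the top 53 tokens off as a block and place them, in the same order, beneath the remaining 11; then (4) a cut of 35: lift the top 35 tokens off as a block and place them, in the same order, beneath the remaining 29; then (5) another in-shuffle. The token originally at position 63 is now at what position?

8

Track the token from position 63 forward through each operation:
  after op 1 (in-shuffle): 63 → 62
  after op 2 (in-shuffle): 62 → 60
  after op 3 (cut 53): 60 → 7
  after op 4 (cut 35): 7 → 36
  after op 5 (in-shuffle): 36 → 8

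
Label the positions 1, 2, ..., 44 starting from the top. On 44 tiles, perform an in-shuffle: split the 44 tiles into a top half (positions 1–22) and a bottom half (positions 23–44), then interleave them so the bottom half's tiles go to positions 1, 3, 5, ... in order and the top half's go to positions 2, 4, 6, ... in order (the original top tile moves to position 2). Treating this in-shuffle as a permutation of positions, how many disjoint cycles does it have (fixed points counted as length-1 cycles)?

Trace each unvisited position around until it returns:
(1 2 4 8 16 32 ... len 12) (3 6 12 24) (5 10 20 40 35 25) (7 14 28 11 22 44 ... len 12) (9 18 36 27) (15 30) (21 42 39 33)
7 cycles in total.

7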